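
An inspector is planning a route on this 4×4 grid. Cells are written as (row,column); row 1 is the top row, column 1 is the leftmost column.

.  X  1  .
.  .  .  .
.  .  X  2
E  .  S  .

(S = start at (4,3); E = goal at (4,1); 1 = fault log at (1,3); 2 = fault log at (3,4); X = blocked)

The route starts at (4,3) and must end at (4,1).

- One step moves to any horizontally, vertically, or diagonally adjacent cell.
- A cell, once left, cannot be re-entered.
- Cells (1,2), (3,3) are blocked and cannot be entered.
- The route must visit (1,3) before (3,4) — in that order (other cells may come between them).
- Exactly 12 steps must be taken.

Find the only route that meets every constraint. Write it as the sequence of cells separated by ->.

The waypoints must appear in the order (1,3), (3,4), with no cell reused.
Route from (4,3): left to (4,2), up-left to (3,1), 2× up (reaching (1,1)), down-right to (2,2), up-right to (1,3), right to (1,4), 2× down (reaching (3,4)), up-left to (2,3), 2× down-left (reaching (4,1)) — 12 moves in all.
Check: order respected (1 at step 6, 2 at step 9); 12 moves as required.

(4,3) -> (4,2) -> (3,1) -> (2,1) -> (1,1) -> (2,2) -> (1,3) -> (1,4) -> (2,4) -> (3,4) -> (2,3) -> (3,2) -> (4,1)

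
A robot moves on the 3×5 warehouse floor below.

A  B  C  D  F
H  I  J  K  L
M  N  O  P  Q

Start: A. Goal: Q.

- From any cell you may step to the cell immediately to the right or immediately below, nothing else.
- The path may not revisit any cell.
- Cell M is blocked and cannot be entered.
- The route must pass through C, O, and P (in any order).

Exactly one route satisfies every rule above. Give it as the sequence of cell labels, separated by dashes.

Moves only go right or down, so the column and row indices never decrease.
Route from A: right 2 to C, down 2 to O, right 2 to Q — 6 moves in all.
Check: all required cells visited.

A - B - C - J - O - P - Q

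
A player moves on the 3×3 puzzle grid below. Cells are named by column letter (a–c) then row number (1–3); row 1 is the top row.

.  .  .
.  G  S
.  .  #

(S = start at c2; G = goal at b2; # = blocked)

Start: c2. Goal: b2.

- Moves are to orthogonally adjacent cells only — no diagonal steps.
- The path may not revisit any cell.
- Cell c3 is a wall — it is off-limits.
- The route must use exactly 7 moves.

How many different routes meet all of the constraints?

1

Need simple routes of exactly 7 moves from c2 to b2 (Manhattan distance 1, so 3 moves are spent on a detour and 3 undoing it).
Enumerating: c2 c1 b1 a1 a2 a3 b3 b2.
That gives 1 route.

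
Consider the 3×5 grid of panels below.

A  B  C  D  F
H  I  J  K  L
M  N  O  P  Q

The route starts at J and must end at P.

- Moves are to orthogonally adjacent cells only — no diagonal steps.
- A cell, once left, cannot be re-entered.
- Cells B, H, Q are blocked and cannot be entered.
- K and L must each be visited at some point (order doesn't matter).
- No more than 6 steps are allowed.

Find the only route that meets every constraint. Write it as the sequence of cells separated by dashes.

Any route must reach K and L and still end at P within 6 moves, so the order of the required stops is forced.
Route from J: up 1 to C, right 2 to F, down 1 to L, left 1 to K, down 1 to P — 6 moves in all.
Check: all required cells visited; 6 ≤ 6 moves.

J - C - D - F - L - K - P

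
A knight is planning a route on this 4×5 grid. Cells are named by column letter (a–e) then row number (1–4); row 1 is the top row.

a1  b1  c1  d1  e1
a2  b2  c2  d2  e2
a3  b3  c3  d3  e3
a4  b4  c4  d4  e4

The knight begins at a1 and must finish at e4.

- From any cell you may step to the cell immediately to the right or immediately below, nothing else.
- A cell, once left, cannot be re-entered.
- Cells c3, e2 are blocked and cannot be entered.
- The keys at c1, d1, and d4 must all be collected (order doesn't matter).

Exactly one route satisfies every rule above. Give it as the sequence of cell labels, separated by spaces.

a1 b1 c1 d1 d2 d3 d4 e4

Moves only go right or down, so the column and row indices never decrease.
Route from a1: 3× right (reaching d1), 3× down (reaching d4), right to e4 — 7 moves in all.
Check: all required cells visited.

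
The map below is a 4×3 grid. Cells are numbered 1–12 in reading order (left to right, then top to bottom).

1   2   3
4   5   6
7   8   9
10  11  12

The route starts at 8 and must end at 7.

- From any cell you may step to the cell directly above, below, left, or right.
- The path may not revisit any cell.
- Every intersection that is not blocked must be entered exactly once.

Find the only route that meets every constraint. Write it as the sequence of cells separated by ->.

Need to visit all 12 open cells exactly once, starting at 8 and ending at 7.
Cell 3 has only two open neighbours (6 and 2), so the path must pass straight through it: one of those is the cell it's entered from and the other is where it exits.
Route from 8: up 1 to 5, left 1 to 4, up 1 to 1, right 2 to 3, down 3 to 12, left 2 to 10, up 1 to 7 — 11 moves in all.
Check: all 12 open cells covered.

8 -> 5 -> 4 -> 1 -> 2 -> 3 -> 6 -> 9 -> 12 -> 11 -> 10 -> 7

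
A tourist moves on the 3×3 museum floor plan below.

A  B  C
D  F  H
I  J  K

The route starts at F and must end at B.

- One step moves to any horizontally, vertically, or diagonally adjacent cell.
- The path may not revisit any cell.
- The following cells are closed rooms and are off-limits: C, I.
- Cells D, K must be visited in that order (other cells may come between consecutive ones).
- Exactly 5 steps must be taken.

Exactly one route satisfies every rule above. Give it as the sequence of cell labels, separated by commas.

The waypoints must appear in the order D, K, with no cell reused.
Route from F: left to D, down-right to J, right to K, up to H, up-left to B — 5 moves in all.
Check: order respected (D at step 1, K at step 3); 5 moves as required.

F, D, J, K, H, B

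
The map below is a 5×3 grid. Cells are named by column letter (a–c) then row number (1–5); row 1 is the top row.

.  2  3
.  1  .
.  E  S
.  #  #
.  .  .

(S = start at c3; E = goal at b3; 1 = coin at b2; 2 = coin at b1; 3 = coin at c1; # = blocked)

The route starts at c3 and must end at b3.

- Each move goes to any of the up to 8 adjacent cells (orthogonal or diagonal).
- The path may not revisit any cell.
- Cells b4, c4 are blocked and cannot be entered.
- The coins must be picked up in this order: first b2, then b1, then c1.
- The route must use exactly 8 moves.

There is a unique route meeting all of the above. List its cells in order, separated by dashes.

c3 - b2 - a3 - a2 - a1 - b1 - c1 - c2 - b3

The waypoints must appear in the order b2, b1, c1, with no cell reused.
Route from c3: up-left to b2, down-left to a3, 2× up (reaching a1), 2× right (reaching c1), down to c2, down-left to b3 — 8 moves in all.
Check: order respected (1 at step 1, 2 at step 5, 3 at step 6); 8 moves as required.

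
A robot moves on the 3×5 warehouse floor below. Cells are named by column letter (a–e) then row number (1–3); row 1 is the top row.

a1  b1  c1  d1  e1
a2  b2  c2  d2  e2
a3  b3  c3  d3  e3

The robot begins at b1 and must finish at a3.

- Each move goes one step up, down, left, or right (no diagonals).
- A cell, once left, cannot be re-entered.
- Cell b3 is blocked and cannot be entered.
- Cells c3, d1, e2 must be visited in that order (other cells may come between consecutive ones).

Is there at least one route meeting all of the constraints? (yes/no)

no

Ignoring the required order, 3 revisit-free routes from b1 to a3 pass through all of c3, d1, and e2; the waypoint orders that occur are d1 → e2 → c3 (3) — never c3 → d1 → e2.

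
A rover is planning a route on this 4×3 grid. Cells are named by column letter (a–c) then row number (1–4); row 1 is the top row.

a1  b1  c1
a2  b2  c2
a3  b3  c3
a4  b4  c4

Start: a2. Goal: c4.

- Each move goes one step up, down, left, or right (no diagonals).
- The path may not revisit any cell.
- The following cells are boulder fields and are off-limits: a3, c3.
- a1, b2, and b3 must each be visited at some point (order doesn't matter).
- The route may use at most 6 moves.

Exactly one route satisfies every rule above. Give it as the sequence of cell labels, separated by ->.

a2 -> a1 -> b1 -> b2 -> b3 -> b4 -> c4

Any route must reach a1, b2, and b3 and still end at c4 within 6 moves, so the order of the required stops is forced.
Route from a2: up 1 to a1, right 1 to b1, down 3 to b4, right 1 to c4 — 6 moves in all.
Check: all required cells visited; 6 ≤ 6 moves.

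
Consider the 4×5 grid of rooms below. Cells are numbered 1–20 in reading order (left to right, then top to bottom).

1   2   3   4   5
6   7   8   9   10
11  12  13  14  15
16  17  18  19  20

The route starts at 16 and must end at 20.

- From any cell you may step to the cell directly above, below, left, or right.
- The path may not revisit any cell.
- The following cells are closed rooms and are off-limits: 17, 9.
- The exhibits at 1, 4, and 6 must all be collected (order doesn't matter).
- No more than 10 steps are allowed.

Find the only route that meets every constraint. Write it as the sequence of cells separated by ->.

The 10-move cap with required stops at 1, 4, 6 leaves no slack for detours.
Route from 16: 3× up (reaching 1), 4× right (reaching 5), 3× down (reaching 20) — 10 moves in all.
Check: all required cells visited; 10 ≤ 10 moves.

16 -> 11 -> 6 -> 1 -> 2 -> 3 -> 4 -> 5 -> 10 -> 15 -> 20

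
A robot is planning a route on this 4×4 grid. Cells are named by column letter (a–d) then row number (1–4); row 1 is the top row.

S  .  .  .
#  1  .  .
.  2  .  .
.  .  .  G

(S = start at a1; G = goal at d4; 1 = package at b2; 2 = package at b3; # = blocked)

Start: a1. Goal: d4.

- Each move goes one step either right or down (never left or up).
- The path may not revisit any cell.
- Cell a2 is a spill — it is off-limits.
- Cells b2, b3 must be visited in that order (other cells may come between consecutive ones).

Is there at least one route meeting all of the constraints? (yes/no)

yes

One route that works: a1 → b1 → b2 → b3 → b4 → c4 → d4.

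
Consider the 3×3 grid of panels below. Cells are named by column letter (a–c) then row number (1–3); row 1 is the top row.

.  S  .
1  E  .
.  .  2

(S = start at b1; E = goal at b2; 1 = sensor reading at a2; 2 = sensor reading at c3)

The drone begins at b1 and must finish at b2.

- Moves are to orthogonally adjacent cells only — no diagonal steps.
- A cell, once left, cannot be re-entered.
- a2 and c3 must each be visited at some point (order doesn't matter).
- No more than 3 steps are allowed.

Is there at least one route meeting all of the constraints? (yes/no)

Even ignoring the no-revisit rule, getting from b1 to b2, taking the cheapest ordering b1 → a2 → c3 → b2 needs at least 2 + 3 + 2 = 7 moves (Manhattan distance per leg), which exceeds the 3-move limit.

no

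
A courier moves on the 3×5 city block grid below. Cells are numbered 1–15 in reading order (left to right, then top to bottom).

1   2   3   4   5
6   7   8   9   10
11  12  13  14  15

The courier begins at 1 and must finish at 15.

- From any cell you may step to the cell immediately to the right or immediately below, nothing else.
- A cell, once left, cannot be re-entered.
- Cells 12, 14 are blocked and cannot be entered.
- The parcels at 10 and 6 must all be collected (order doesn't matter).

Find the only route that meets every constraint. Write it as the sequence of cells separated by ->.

Moves only go right or down, so the column and row indices never decrease.
Route from 1: down 1 to 6, right 4 to 10, down 1 to 15 — 6 moves in all.
Check: all required cells visited.

1 -> 6 -> 7 -> 8 -> 9 -> 10 -> 15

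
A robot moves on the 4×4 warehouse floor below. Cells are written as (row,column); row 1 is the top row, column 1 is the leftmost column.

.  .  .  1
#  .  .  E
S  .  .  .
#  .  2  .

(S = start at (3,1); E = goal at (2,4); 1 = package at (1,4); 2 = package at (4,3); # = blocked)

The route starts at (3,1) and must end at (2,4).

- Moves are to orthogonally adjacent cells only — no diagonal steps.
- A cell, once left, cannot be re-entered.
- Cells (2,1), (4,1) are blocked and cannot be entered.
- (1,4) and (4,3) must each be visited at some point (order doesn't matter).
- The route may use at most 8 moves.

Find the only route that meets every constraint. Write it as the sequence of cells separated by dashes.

(3,1) - (3,2) - (4,2) - (4,3) - (3,3) - (2,3) - (1,3) - (1,4) - (2,4)

The 8-move cap with required stops at (1,4), (4,3) leaves no slack for detours.
Route from (3,1): right to (3,2), down to (4,2), right to (4,3), 3× up (reaching (1,3)), right to (1,4), down to (2,4) — 8 moves in all.
Check: all required cells visited; 8 ≤ 8 moves.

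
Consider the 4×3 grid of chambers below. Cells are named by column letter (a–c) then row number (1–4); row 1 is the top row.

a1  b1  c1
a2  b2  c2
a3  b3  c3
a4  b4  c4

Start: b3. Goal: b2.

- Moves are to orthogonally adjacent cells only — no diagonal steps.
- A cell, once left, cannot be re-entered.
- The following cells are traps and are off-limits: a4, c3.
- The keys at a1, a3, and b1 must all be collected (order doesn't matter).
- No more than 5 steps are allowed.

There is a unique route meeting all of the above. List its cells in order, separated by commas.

b3, a3, a2, a1, b1, b2

The budget equals the shortest possible length, so every move has to be on a shortest route through the required cells.
Route from b3: left to a3, 2× up (reaching a1), right to b1, down to b2 — 5 moves in all.
Check: all required cells visited; 5 ≤ 5 moves.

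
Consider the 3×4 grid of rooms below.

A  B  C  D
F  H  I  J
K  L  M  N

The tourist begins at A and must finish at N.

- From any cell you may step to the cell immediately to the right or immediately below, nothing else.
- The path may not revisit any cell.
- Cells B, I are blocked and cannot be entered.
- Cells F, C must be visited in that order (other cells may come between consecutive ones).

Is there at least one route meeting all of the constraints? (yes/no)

C lies above F, so going from F to C would need an upward move — but moves only go right/down, so F cannot be visited before C.

no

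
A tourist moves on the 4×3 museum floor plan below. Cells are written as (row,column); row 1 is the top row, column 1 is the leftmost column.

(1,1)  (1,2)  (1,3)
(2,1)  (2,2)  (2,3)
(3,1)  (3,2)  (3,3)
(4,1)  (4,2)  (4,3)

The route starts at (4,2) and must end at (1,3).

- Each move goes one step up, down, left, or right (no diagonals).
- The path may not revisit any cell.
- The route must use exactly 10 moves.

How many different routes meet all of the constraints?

Need simple routes of exactly 10 moves from (4,2) to (1,3) (Manhattan distance 4, so 3 moves are spent on a detour and 3 undoing it).
Enumerating: (4,2) (4,1) (3,1) (2,1) (1,1) (1,2) (2,2) (3,2) (3,3) (2,3) (1,3) | (4,2) (4,1) (3,1) (3,2) (3,3) (2,3) (2,2) (2,1) (1,1) (1,2) (1,3) | (4,2) (4,3) (3,3) (2,3) (2,2) (3,2) (3,1) (2,1) (1,1) (1,2) (1,3) | (4,2) (4,3) (3,3) (3,2) (3,1) (2,1) (1,1) (1,2) (2,2) (2,3) (1,3).
That gives 4 routes.

4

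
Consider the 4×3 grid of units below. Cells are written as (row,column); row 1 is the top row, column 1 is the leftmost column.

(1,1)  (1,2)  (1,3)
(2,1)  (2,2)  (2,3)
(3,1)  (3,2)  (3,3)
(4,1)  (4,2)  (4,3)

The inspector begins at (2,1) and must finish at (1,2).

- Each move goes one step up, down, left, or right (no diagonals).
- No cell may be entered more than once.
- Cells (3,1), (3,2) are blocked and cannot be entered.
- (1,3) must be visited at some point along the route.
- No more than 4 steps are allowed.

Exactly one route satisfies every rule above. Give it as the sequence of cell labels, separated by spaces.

(2,1) (2,2) (2,3) (1,3) (1,2)

Any route must reach (1,3) and still end at (1,2) within 4 moves, so the order of the required stops is forced.
Route from (2,1): 2× right (reaching (2,3)), up to (1,3), left to (1,2) — 4 moves in all.
Check: all required cells visited; 4 ≤ 4 moves.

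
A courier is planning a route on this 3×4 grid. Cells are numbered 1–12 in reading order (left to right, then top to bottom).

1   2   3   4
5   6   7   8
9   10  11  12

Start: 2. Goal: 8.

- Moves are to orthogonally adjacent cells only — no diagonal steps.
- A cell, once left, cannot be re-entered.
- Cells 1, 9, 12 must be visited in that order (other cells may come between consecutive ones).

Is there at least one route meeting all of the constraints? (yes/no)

One route that works: 2 → 1 → 5 → 9 → 10 → 11 → 12 → 8.

yes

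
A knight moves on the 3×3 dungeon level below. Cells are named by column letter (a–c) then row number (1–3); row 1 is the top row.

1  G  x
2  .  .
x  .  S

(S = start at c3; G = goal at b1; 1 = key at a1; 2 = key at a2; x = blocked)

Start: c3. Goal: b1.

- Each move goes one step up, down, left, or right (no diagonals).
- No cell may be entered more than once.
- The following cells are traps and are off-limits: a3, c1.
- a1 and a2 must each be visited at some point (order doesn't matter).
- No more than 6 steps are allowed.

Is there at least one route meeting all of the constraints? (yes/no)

One route that works: c3 → c2 → b2 → a2 → a1 → b1.

yes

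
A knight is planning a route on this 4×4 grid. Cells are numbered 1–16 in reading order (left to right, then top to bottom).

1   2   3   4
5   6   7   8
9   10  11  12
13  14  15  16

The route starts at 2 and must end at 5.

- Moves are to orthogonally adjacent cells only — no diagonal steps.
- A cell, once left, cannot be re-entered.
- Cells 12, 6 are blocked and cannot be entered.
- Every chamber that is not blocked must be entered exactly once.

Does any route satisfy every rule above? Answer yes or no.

no

Cell 16 has only one open neighbour but is neither the start nor the goal, so a Hamiltonian route would have to both enter and leave it through the same neighbour — impossible without revisiting.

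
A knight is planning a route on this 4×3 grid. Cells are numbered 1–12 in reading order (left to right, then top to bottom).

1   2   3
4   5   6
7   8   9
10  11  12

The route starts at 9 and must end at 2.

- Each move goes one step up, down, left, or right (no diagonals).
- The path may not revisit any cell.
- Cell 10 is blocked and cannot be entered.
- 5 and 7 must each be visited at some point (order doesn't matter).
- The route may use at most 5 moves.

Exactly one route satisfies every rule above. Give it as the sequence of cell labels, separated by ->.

The budget equals the shortest possible length, so every move has to be on a shortest route through the required cells.
Route from 9: 2× left (reaching 7), up to 4, right to 5, up to 2 — 5 moves in all.
Check: all required cells visited; 5 ≤ 5 moves.

9 -> 8 -> 7 -> 4 -> 5 -> 2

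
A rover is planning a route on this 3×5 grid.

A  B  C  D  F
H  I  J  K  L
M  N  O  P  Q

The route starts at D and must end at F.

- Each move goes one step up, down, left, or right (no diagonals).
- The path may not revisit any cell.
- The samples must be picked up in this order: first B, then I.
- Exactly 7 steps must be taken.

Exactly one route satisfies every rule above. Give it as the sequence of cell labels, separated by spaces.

The waypoints must appear in the order B, I, with no cell reused.
Route from D: left 2 to B, down 1 to I, right 3 to L, up 1 to F — 7 moves in all.
Check: order respected (B at step 2, I at step 3); 7 moves as required.

D C B I J K L F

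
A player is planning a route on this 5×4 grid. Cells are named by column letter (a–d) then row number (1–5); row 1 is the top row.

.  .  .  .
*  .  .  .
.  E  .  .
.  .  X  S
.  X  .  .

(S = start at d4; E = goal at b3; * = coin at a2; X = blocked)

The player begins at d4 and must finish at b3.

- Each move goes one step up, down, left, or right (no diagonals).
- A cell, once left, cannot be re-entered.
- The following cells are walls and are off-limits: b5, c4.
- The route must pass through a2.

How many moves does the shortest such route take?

Any route passes through a2 somewhere between d4 and b3. Summing Manhattan distances along the two legs (d4 → a2 → b3) gives a lower bound of 5 + 2 = 7 moves.
A route of 7 moves achieves this: d4 → d3 → d2 → c2 → b2 → a2 → a3 → b3.
Since 7 matches the lower bound, it is optimal.

7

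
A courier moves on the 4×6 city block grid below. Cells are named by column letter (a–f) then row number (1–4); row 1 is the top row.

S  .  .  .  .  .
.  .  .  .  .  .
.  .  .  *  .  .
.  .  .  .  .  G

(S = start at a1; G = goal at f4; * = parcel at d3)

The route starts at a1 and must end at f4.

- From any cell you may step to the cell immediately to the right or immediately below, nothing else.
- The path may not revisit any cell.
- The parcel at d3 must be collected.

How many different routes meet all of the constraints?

30

A right/down-only route from a1 to f4 makes exactly 3 down-moves and 5 right-moves in some order.
With no other constraints that would be C(8,3) = 56 routes.
Split at d3 and multiply the segment counts: a1→d3: 10; d3→f4: 3; product = 30.
That gives 30 routes.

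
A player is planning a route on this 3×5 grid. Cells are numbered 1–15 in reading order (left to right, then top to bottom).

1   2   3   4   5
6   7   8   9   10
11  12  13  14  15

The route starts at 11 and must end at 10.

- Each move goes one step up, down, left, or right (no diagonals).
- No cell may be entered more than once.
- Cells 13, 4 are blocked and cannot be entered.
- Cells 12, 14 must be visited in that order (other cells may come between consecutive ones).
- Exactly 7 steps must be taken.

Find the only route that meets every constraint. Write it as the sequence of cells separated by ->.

11 -> 12 -> 7 -> 8 -> 9 -> 14 -> 15 -> 10

The waypoints must appear in the order 12, 14, with no cell reused.
Route from 11: right 1 to 12, up 1 to 7, right 2 to 9, down 1 to 14, right 1 to 15, up 1 to 10 — 7 moves in all.
Check: order respected (12 at step 1, 14 at step 5); 7 moves as required.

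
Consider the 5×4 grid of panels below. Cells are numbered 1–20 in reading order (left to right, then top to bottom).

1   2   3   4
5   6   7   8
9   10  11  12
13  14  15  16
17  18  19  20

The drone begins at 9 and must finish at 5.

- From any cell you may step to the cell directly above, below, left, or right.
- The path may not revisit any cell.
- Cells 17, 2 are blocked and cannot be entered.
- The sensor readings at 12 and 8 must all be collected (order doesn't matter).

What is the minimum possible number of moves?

7

Any route passes through 12 and 8 in some order between 9 and 5. Summing Manhattan distances along each leg and taking the cheapest ordering (9 → 12 → 8 → 5) gives a lower bound of 3 + 1 + 3 = 7 moves.
A route of 7 moves achieves this: 9 → 10 → 11 → 12 → 8 → 7 → 6 → 5.
Since 7 matches the lower bound, it is optimal.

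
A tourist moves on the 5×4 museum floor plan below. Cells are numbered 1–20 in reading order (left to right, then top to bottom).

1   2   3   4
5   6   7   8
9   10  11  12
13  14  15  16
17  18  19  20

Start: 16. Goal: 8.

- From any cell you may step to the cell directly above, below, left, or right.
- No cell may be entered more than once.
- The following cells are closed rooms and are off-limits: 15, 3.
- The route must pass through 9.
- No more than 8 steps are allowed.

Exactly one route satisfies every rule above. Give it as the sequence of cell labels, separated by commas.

Any route must reach 9 and still end at 8 within 8 moves, so the order of the required stops is forced.
Route from 16: up to 12, 3× left (reaching 9), up to 5, 3× right (reaching 8) — 8 moves in all.
Check: all required cells visited; 8 ≤ 8 moves.

16, 12, 11, 10, 9, 5, 6, 7, 8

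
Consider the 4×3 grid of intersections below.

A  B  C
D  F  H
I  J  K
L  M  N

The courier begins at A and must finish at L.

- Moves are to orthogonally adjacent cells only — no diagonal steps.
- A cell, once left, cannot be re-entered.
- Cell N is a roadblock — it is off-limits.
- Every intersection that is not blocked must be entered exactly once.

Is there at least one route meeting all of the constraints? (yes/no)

Colour the cells like a checkerboard: each orthogonal step flips colour, so a Hamiltonian route alternates colours. Here there are 6 cells of one colour and 5 of the other, with start on the opposite colour to the goal — the counts and endpoints can't be arranged into an alternating sequence of length 11, so no Hamiltonian route exists.

no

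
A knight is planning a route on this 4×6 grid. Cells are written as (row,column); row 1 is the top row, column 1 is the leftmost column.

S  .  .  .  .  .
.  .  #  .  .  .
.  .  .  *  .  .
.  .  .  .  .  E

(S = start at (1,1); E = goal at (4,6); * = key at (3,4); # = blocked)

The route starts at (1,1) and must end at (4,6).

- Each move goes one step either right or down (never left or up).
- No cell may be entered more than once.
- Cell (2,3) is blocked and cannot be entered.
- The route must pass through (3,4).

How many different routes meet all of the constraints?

A right/down-only route from (1,1) to (4,6) makes exactly 3 down-moves and 5 right-moves in some order.
With no other constraints that would be C(8,3) = 56 routes.
Split at (3,4) and multiply the segment counts (each segment already excludes blocked cells): (1,1)→(3,4): 4; (3,4)→(4,6): 3; product = 12.
That gives 12 routes.

12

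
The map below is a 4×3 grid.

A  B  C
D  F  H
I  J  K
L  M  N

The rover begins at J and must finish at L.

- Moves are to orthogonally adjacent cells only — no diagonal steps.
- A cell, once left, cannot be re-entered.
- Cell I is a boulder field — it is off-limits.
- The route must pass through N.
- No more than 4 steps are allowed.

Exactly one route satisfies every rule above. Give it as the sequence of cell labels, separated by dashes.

Any route must reach N and still end at L within 4 moves, so the order of the required stops is forced.
Route from J: right 1 to K, down 1 to N, left 2 to L — 4 moves in all.
Check: all required cells visited; 4 ≤ 4 moves.

J - K - N - M - L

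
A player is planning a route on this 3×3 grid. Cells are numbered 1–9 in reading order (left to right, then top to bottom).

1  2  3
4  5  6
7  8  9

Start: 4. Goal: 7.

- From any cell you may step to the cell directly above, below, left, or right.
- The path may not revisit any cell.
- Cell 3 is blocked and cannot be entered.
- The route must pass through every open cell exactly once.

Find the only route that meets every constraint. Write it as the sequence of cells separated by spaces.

Need to visit all 8 open cells exactly once, starting at 4 and ending at 7.
Route from 4: up 1 to 1, right 1 to 2, down 1 to 5, right 1 to 6, down 1 to 9, left 2 to 7 — 7 moves in all.
Check: all 8 open cells covered.

4 1 2 5 6 9 8 7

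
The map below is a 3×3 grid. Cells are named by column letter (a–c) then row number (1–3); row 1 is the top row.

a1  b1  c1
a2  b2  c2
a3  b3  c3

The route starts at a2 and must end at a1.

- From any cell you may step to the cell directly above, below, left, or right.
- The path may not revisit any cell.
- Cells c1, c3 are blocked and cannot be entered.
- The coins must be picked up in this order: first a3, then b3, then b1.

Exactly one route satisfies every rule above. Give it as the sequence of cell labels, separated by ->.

The waypoints must appear in the order a3, b3, b1, with no cell reused.
Route from a2: down 1 to a3, right 1 to b3, up 2 to b1, left 1 to a1 — 5 moves in all.
Check: order respected (a3 at step 1, b3 at step 2, b1 at step 4).

a2 -> a3 -> b3 -> b2 -> b1 -> a1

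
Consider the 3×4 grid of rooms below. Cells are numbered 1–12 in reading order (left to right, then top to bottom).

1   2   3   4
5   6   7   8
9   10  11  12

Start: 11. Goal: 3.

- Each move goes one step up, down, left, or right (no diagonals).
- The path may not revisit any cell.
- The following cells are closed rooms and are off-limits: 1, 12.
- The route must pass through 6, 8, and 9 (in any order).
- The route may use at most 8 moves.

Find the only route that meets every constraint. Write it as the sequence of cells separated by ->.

Any route must reach 6, 8, and 9 and still end at 3 within 8 moves, so the order of the required stops is forced.
Route from 11: left 2 to 9, up 1 to 5, right 3 to 8, up 1 to 4, left 1 to 3 — 8 moves in all.
Check: all required cells visited; 8 ≤ 8 moves.

11 -> 10 -> 9 -> 5 -> 6 -> 7 -> 8 -> 4 -> 3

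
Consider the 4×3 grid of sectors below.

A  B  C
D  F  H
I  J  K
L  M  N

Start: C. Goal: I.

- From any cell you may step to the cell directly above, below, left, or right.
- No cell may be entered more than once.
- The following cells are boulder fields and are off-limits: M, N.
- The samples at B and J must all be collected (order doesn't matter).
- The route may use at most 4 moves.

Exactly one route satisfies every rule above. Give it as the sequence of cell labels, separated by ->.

The budget equals the shortest possible length, so every move has to be on a shortest route through the required cells.
Route from C: left 1 to B, down 2 to J, left 1 to I — 4 moves in all.
Check: all required cells visited; 4 ≤ 4 moves.

C -> B -> F -> J -> I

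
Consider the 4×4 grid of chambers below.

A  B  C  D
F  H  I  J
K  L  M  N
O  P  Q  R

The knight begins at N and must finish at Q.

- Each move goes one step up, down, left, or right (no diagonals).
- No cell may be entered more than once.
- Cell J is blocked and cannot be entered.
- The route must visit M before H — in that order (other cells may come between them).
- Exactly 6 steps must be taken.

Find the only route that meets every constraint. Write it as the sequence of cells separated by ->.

N -> M -> I -> H -> L -> P -> Q

The waypoints must appear in the order M, H, with no cell reused.
Route from N: left 1 to M, up 1 to I, left 1 to H, down 2 to P, right 1 to Q — 6 moves in all.
Check: order respected (M at step 1, H at step 3); 6 moves as required.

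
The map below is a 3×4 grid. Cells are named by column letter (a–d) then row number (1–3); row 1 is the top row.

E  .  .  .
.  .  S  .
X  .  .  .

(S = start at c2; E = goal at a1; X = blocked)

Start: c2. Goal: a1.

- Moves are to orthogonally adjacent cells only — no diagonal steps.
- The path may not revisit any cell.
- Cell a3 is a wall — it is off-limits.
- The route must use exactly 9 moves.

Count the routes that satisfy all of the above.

Need simple routes of exactly 9 moves from c2 to a1 (Manhattan distance 3, so 3 moves are spent on a detour and 3 undoing it).
Enumerating: c2 c1 d1 d2 d3 c3 b3 b2 b1 a1 | c2 c1 d1 d2 d3 c3 b3 b2 a2 a1 | c2 c3 d3 d2 d1 c1 b1 b2 a2 a1 | c2 b2 b3 c3 d3 d2 d1 c1 b1 a1.
That gives 4 routes.

4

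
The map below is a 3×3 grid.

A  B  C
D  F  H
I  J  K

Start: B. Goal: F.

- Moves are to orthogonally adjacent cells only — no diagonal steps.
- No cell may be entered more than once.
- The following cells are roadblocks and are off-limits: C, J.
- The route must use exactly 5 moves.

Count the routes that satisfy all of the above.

Need simple routes of exactly 5 moves from B to F (Manhattan distance 1, so 2 moves are spent on a detour and 2 undoing it).
No route satisfies every constraint, so the count is 0.

0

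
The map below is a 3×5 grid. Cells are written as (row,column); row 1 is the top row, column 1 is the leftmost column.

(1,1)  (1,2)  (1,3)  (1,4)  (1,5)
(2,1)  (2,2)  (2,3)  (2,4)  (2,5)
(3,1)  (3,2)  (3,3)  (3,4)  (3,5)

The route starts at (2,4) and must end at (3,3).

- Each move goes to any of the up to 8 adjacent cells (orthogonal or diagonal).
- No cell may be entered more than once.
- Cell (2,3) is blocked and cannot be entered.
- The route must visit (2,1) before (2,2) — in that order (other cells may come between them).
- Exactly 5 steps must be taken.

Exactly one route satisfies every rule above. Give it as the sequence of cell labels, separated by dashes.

The waypoints must appear in the order (2,1), (2,2), with no cell reused.
Route from (2,4): up-left 1 to (1,3), left 1 to (1,2), down-left 1 to (2,1), right 1 to (2,2), down-right 1 to (3,3) — 5 moves in all.
Check: order respected ((2,1) at step 3, (2,2) at step 4); 5 moves as required.

(2,4) - (1,3) - (1,2) - (2,1) - (2,2) - (3,3)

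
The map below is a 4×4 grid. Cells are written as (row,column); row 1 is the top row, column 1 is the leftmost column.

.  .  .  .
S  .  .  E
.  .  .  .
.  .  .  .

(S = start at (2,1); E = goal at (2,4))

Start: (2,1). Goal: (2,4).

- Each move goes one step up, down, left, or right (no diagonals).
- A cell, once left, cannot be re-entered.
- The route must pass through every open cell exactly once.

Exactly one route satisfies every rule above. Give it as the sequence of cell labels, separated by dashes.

Need to visit all 16 open cells exactly once, starting at (2,1) and ending at (2,4).
Route from (2,1): up 1 to (1,1), right 1 to (1,2), down 2 to (3,2), left 1 to (3,1), down 1 to (4,1), right 3 to (4,4), up 1 to (3,4), left 1 to (3,3), up 2 to (1,3), right 1 to (1,4), down 1 to (2,4) — 15 moves in all.
Check: all 16 open cells covered.

(2,1) - (1,1) - (1,2) - (2,2) - (3,2) - (3,1) - (4,1) - (4,2) - (4,3) - (4,4) - (3,4) - (3,3) - (2,3) - (1,3) - (1,4) - (2,4)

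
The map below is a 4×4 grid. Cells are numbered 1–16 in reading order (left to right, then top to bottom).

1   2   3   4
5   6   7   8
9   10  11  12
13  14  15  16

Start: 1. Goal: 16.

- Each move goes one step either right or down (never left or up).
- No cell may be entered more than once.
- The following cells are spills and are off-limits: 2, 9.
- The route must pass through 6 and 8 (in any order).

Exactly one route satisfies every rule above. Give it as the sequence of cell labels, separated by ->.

Moves only go right or down, so the column and row indices never decrease.
Route from 1: down 1 to 5, right 3 to 8, down 2 to 16 — 6 moves in all.
Check: all required cells visited.

1 -> 5 -> 6 -> 7 -> 8 -> 12 -> 16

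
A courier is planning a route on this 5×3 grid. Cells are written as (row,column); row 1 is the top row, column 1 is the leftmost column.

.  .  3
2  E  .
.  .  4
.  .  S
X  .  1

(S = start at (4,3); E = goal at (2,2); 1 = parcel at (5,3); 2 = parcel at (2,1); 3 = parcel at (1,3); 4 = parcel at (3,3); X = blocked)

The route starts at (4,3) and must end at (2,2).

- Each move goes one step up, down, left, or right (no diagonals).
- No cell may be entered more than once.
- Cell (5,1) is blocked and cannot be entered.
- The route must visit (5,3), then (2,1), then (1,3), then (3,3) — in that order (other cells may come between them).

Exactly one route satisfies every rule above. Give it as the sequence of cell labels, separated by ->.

The waypoints must appear in the order (5,3), (2,1), (1,3), (3,3), with no cell reused.
Route from (4,3): down to (5,3), left to (5,2), up to (4,2), left to (4,1), 3× up (reaching (1,1)), 2× right (reaching (1,3)), 2× down (reaching (3,3)), left to (3,2), up to (2,2) — 13 moves in all.
Check: order respected (1 at step 1, 2 at step 6, 3 at step 9, 4 at step 11).

(4,3) -> (5,3) -> (5,2) -> (4,2) -> (4,1) -> (3,1) -> (2,1) -> (1,1) -> (1,2) -> (1,3) -> (2,3) -> (3,3) -> (3,2) -> (2,2)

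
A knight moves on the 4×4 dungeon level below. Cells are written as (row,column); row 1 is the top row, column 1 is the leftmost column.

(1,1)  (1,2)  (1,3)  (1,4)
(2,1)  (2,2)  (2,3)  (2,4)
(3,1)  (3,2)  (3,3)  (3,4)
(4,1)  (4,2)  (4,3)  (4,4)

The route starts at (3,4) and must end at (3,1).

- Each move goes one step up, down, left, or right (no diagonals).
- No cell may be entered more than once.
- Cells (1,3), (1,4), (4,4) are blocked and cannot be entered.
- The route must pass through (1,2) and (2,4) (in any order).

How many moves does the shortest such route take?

7

Any route passes through (1,2) and (2,4) in some order between (3,4) and (3,1). Summing Manhattan distances along each leg and taking the cheapest ordering ((3,4) → (2,4) → (1,2) → (3,1)) gives a lower bound of 1 + 3 + 3 = 7 moves.
A route of 7 moves achieves this: (3,4) → (2,4) → (2,3) → (2,2) → (1,2) → (1,1) → (2,1) → (3,1).
Since 7 matches the lower bound, it is optimal.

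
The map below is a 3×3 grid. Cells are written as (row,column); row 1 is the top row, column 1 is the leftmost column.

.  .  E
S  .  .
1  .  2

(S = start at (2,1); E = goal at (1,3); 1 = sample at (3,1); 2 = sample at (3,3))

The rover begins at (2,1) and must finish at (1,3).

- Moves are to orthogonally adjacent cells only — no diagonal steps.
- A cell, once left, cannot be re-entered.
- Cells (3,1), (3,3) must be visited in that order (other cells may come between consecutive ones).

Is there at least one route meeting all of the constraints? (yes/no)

One route that works: (2,1) → (3,1) → (3,2) → (3,3) → (2,3) → (1,3).

yes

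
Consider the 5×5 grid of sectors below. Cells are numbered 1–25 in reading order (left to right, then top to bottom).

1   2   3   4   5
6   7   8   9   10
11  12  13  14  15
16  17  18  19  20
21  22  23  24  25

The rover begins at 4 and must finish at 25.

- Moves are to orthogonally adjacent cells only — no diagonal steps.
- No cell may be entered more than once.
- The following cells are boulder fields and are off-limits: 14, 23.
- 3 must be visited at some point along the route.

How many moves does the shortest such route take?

7

Any route passes through 3 somewhere between 4 and 25. Summing Manhattan distances along the two legs (4 → 3 → 25) gives a lower bound of 1 + 6 = 7 moves.
A route of 7 moves achieves this: 4 → 3 → 8 → 13 → 18 → 19 → 24 → 25.
Since 7 matches the lower bound, it is optimal.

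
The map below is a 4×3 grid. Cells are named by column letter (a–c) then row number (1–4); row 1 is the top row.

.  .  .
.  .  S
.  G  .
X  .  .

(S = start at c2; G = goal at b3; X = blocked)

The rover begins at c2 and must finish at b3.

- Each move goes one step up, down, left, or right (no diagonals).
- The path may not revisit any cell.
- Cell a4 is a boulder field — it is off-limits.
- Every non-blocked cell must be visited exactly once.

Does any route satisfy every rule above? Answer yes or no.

Colour the cells like a checkerboard: each orthogonal step flips colour, so a Hamiltonian route alternates colours. Here there are 6 cells of one colour and 5 of the other, with start on the same colour as the goal — the counts and endpoints can't be arranged into an alternating sequence of length 11, so no Hamiltonian route exists.

no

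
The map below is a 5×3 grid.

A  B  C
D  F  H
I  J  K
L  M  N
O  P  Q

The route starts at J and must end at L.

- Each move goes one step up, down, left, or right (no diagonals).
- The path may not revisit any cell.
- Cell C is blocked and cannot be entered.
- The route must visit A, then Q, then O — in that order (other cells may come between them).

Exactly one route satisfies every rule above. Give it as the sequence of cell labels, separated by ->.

J -> I -> D -> A -> B -> F -> H -> K -> N -> Q -> P -> O -> L

The waypoints must appear in the order A, Q, O, with no cell reused.
Route from J: left to I, 2× up (reaching A), right to B, down to F, right to H, 3× down (reaching Q), 2× left (reaching O), up to L — 12 moves in all.
Check: order respected (A at step 3, Q at step 9, O at step 11).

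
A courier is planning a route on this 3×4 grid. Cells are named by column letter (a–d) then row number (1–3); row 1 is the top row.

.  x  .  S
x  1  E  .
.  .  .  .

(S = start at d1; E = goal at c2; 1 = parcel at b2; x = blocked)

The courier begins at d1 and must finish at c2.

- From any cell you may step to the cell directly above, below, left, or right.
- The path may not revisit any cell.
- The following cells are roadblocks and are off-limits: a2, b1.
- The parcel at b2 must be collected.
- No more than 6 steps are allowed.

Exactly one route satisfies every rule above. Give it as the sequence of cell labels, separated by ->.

The 6-move cap with required stops at b2 leaves no slack for detours.
Route from d1: down 2 to d3, left 2 to b3, up 1 to b2, right 1 to c2 — 6 moves in all.
Check: all required cells visited; 6 ≤ 6 moves.

d1 -> d2 -> d3 -> c3 -> b3 -> b2 -> c2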